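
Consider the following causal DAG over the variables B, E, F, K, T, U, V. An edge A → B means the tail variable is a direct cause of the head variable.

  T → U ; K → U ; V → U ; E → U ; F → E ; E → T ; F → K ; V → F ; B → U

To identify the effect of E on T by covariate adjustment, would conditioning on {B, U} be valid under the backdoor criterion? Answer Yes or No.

No

Backdoor paths from E to T (paths whose first edge points into E):
  P1: E <- F <- V -> U <- T
  P2: E <- F -> K -> U <- T
Condition 1 (no descendant of E in the set): FAILS — U is a descendant of E.
Condition 2 (every backdoor path blocked by {B, U}):
  P1: open — collider(s) U are conditioned on (or have a conditioned descendant) and no non-collider on the path is in the set.
  P2: open — collider(s) U are conditioned on (or have a conditioned descendant) and no non-collider on the path is in the set.
{B, U} does not satisfy the backdoor criterion.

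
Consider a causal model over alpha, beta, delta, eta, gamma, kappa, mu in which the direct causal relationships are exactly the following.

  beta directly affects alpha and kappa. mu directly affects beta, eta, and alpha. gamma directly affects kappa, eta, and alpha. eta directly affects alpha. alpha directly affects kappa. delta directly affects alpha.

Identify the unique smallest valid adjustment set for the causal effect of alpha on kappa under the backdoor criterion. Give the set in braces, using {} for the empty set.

Variables eligible for adjustment (non-descendants of alpha, excluding alpha and kappa): {beta, delta, eta, gamma, mu}.
Backdoor paths from alpha to kappa:
  P1: alpha <- gamma -> eta <- mu -> beta -> kappa
  P2: alpha <- gamma -> kappa
  P3: alpha <- mu -> eta <- gamma -> kappa
  P4: alpha <- mu -> beta -> kappa
  P5: alpha <- eta <- gamma -> kappa
  P6: alpha <- eta <- mu -> beta -> kappa
  P7: alpha <- beta <- mu -> eta <- gamma -> kappa
  P8: alpha <- beta -> kappa
The empty set is not sufficient: P2 (alpha <- gamma -> kappa) has no collider blocking it and no conditioned non-collider, so it is open.
Try {beta, gamma}:
  P1: blocked at fork node gamma ∈ conditioning set.
  P2: blocked at fork node gamma ∈ conditioning set.
  P3: blocked at collider eta (neither it nor any descendant is in the conditioning set).
  P4: blocked at chain node beta ∈ conditioning set.
  P5: blocked at fork node gamma ∈ conditioning set.
  P6: blocked at chain node beta ∈ conditioning set.
  P7: blocked at chain node beta ∈ conditioning set.
  P8: blocked at fork node beta ∈ conditioning set.
{beta, gamma} contains no descendant of alpha and blocks every backdoor path.
Every element of {beta, gamma} is needed (dropping beta leaves P4 open; dropping gamma leaves P2 open), so no proper subset is valid.
Among all size-2 subsets of the eligible variables, only {beta, gamma} blocks every backdoor path, so it is the unique smallest valid adjustment set.

{beta, gamma}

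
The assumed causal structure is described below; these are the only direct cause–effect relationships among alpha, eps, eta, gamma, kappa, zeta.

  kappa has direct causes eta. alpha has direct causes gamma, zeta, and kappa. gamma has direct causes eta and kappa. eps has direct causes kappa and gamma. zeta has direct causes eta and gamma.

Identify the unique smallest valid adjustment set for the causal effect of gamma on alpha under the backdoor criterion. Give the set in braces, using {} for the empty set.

Variables eligible for adjustment (non-descendants of gamma, excluding gamma and alpha): {eta, kappa}.
Backdoor paths from gamma to alpha:
  P1: gamma <- eta -> kappa -> alpha
  P2: gamma <- eta -> zeta -> alpha
  P3: gamma <- kappa <- eta -> zeta -> alpha
  P4: gamma <- kappa -> alpha
The empty set is not sufficient: P1 (gamma <- eta -> kappa -> alpha) has no collider blocking it and no conditioned non-collider, so it is open.
Try {eta, kappa}:
  P1: blocked at fork node eta ∈ conditioning set.
  P2: blocked at fork node eta ∈ conditioning set.
  P3: blocked at chain node kappa ∈ conditioning set.
  P4: blocked at fork node kappa ∈ conditioning set.
{eta, kappa} contains no descendant of gamma and blocks every backdoor path.
Every element of {eta, kappa} is needed (dropping eta leaves P2 open; dropping kappa leaves P4 open), so no proper subset is valid.
Among all size-2 subsets of the eligible variables, only {eta, kappa} blocks every backdoor path, so it is the unique smallest valid adjustment set.

{eta, kappa}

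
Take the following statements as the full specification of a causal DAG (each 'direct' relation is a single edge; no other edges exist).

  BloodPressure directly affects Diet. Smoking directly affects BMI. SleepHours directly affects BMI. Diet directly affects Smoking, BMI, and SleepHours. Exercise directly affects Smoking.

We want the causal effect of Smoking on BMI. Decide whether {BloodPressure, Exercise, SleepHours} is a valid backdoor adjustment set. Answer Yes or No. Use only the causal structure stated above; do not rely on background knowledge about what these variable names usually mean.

No

Backdoor paths from Smoking to BMI (paths whose first edge points into Smoking):
  P1: Smoking <- Diet -> SleepHours -> BMI
  P2: Smoking <- Diet -> BMI
Condition 1 (no descendant of Smoking in the set): holds — descendants of Smoking are {BMI}; none are in {BloodPressure, Exercise, SleepHours}.
Condition 2 (every backdoor path blocked by {BloodPressure, Exercise, SleepHours}):
  P1: blocked at chain node SleepHours ∈ conditioning set.
  P2: open — no interior node is in the conditioning set.
{BloodPressure, Exercise, SleepHours} does not satisfy the backdoor criterion.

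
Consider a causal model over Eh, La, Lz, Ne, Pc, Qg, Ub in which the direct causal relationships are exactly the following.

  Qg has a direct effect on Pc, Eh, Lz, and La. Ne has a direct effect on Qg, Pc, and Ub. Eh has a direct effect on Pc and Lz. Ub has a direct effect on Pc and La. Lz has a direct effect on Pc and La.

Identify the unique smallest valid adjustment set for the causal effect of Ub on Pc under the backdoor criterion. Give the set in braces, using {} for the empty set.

{Ne}

Variables eligible for adjustment (non-descendants of Ub, excluding Ub and Pc): {Eh, Lz, Ne, Qg}.
Backdoor paths from Ub to Pc:
  P1: Ub <- Ne -> Qg -> Eh -> Lz -> Pc
  P2: Ub <- Ne -> Qg -> Eh -> Pc
  P3: Ub <- Ne -> Qg -> Lz <- Eh -> Pc
  P4: Ub <- Ne -> Qg -> Lz -> Pc
  P5: Ub <- Ne -> Qg -> Pc
  P6: Ub <- Ne -> Qg -> La <- Lz <- Eh -> Pc
  P7: Ub <- Ne -> Qg -> La <- Lz -> Pc
  P8: Ub <- Ne -> Pc
The empty set is not sufficient: P1 (Ub <- Ne -> Qg -> Eh -> Lz -> Pc) has no collider blocking it and no conditioned non-collider, so it is open.
Try {Ne}:
  P1: blocked at fork node Ne ∈ conditioning set.
  P2: blocked at fork node Ne ∈ conditioning set.
  P3: blocked at fork node Ne ∈ conditioning set.
  P4: blocked at fork node Ne ∈ conditioning set.
  P5: blocked at fork node Ne ∈ conditioning set.
  P6: blocked at fork node Ne ∈ conditioning set.
  P7: blocked at fork node Ne ∈ conditioning set.
  P8: blocked at fork node Ne ∈ conditioning set.
{Ne} contains no descendant of Ub and blocks every backdoor path.
No other singleton works — e.g. {Qg} leaves P8 open — so {Ne} is the unique smallest valid adjustment set.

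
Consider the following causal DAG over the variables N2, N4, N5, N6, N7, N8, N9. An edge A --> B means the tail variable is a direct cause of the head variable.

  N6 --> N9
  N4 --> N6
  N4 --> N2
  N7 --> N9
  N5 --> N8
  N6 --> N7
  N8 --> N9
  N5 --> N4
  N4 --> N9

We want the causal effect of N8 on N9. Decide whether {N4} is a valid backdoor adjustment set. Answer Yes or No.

Yes

Backdoor paths from N8 to N9 (paths whose first edge points into N8):
  P1: N8 <- N5 -> N4 -> N6 -> N7 -> N9
  P2: N8 <- N5 -> N4 -> N6 -> N9
  P3: N8 <- N5 -> N4 -> N9
Condition 1 (no descendant of N8 in the set): holds — descendants of N8 are {N9}; none are in {N4}.
Condition 2 (every backdoor path blocked by {N4}):
  P1: blocked at chain node N4 ∈ conditioning set.
  P2: blocked at chain node N4 ∈ conditioning set.
  P3: blocked at chain node N4 ∈ conditioning set.
{N4} satisfies the backdoor criterion.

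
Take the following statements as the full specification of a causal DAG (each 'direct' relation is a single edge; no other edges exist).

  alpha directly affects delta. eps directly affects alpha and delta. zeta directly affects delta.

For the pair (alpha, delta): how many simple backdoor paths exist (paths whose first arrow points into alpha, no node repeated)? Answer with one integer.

1

A backdoor path from alpha to delta is any simple undirected path whose first edge points into alpha (i.e. leaves alpha via a parent).
Parents of alpha: {eps}.
Enumerating:
  P1: alpha <- eps -> delta
That exhausts the simple backdoor paths. Count: 1.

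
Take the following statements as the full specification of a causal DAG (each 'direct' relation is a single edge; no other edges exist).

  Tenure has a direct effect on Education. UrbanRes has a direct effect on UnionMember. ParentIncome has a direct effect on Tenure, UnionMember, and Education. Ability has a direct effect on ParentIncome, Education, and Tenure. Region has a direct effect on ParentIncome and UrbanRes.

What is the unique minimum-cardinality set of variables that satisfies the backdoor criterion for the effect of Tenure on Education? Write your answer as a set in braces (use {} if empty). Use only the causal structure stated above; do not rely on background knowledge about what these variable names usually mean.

Variables eligible for adjustment (non-descendants of Tenure, excluding Tenure and Education): {Ability, ParentIncome, Region, UnionMember, UrbanRes}.
Backdoor paths from Tenure to Education:
  P1: Tenure <- Ability -> ParentIncome -> Education
  P2: Tenure <- Ability -> Education
  P3: Tenure <- ParentIncome <- Ability -> Education
  P4: Tenure <- ParentIncome -> Education
The empty set is not sufficient: P1 (Tenure <- Ability -> ParentIncome -> Education) has no collider blocking it and no conditioned non-collider, so it is open.
Try {Ability, ParentIncome}:
  P1: blocked at fork node Ability ∈ conditioning set.
  P2: blocked at fork node Ability ∈ conditioning set.
  P3: blocked at chain node ParentIncome ∈ conditioning set.
  P4: blocked at fork node ParentIncome ∈ conditioning set.
{Ability, ParentIncome} contains no descendant of Tenure and blocks every backdoor path.
Every element of {Ability, ParentIncome} is needed (dropping Ability leaves P2 open; dropping ParentIncome leaves P4 open), so no proper subset is valid.
Among all size-2 subsets of the eligible variables, only {Ability, ParentIncome} blocks every backdoor path, so it is the unique smallest valid adjustment set.

{Ability, ParentIncome}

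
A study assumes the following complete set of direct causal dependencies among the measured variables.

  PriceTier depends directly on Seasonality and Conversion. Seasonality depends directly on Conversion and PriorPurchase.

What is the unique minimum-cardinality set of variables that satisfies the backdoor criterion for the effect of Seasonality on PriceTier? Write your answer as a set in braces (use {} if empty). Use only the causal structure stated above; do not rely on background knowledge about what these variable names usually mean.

Variables eligible for adjustment (non-descendants of Seasonality, excluding Seasonality and PriceTier): {Conversion, PriorPurchase}.
Backdoor paths from Seasonality to PriceTier:
  P1: Seasonality <- Conversion -> PriceTier
The empty set is not sufficient: P1 (Seasonality <- Conversion -> PriceTier) has no collider blocking it and no conditioned non-collider, so it is open.
Try {Conversion}:
  P1: blocked at fork node Conversion ∈ conditioning set.
{Conversion} contains no descendant of Seasonality and blocks every backdoor path.
No other singleton works — e.g. {PriorPurchase} leaves P1 open — so {Conversion} is the unique smallest valid adjustment set.

{Conversion}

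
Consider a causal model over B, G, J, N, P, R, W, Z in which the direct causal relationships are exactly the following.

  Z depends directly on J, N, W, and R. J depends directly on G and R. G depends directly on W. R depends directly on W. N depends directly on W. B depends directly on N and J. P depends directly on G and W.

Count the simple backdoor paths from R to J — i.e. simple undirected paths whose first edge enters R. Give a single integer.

A backdoor path from R to J is any simple undirected path whose first edge points into R (i.e. leaves R via a parent).
Parents of R: {W}.
Enumerating:
  P1: R <- W -> G -> J
  P2: R <- W -> N -> B <- J
  P3: R <- W -> N -> Z <- J
  P4: R <- W -> P <- G -> J
  P5: R <- W -> Z <- N -> B <- J
  P6: R <- W -> Z <- J
That exhausts the simple backdoor paths. Count: 6.

6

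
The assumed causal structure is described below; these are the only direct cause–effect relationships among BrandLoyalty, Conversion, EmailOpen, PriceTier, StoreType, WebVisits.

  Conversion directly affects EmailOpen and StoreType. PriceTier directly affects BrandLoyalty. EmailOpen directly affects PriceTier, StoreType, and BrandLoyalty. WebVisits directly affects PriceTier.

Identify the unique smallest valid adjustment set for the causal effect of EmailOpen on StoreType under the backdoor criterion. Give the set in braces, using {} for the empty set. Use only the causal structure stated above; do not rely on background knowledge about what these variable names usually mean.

Variables eligible for adjustment (non-descendants of EmailOpen, excluding EmailOpen and StoreType): {Conversion, WebVisits}.
Backdoor paths from EmailOpen to StoreType:
  P1: EmailOpen <- Conversion -> StoreType
The empty set is not sufficient: P1 (EmailOpen <- Conversion -> StoreType) has no collider blocking it and no conditioned non-collider, so it is open.
Try {Conversion}:
  P1: blocked at fork node Conversion ∈ conditioning set.
{Conversion} contains no descendant of EmailOpen and blocks every backdoor path.
No other singleton works — e.g. {WebVisits} leaves P1 open — so {Conversion} is the unique smallest valid adjustment set.

{Conversion}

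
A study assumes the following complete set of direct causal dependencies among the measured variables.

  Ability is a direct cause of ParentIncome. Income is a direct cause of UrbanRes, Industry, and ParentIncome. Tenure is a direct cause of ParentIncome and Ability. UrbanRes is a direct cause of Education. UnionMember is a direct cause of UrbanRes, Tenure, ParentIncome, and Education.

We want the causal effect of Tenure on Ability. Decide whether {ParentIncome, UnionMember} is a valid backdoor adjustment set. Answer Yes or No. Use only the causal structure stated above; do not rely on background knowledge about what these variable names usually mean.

No

Backdoor paths from Tenure to Ability (paths whose first edge points into Tenure):
  P1: Tenure <- UnionMember -> UrbanRes <- Income -> ParentIncome <- Ability
  P2: Tenure <- UnionMember -> ParentIncome <- Ability
  P3: Tenure <- UnionMember -> Education <- UrbanRes <- Income -> ParentIncome <- Ability
Condition 1 (no descendant of Tenure in the set): FAILS — ParentIncome is a descendant of Tenure.
Condition 2 (every backdoor path blocked by {ParentIncome, UnionMember}):
  P1: blocked at fork node UnionMember ∈ conditioning set.
  P2: blocked at fork node UnionMember ∈ conditioning set.
  P3: blocked at fork node UnionMember ∈ conditioning set.
{ParentIncome, UnionMember} does not satisfy the backdoor criterion.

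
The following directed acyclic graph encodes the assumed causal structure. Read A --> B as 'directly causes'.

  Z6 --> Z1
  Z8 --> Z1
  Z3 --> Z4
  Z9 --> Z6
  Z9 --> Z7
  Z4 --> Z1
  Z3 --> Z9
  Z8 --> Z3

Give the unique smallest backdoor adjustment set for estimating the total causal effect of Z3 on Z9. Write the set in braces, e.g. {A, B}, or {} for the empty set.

{}

Variables eligible for adjustment (non-descendants of Z3, excluding Z3 and Z9): {Z8}.
Backdoor paths from Z3 to Z9:
  P1: Z3 <- Z8 -> Z1 <- Z6 <- Z9
Each backdoor path contains an unconditioned collider, so every path is already blocked with the empty conditioning set:
  P1: blocked at collider Z1 (neither it nor any descendant is in the conditioning set).
The empty set is therefore the unique smallest valid set.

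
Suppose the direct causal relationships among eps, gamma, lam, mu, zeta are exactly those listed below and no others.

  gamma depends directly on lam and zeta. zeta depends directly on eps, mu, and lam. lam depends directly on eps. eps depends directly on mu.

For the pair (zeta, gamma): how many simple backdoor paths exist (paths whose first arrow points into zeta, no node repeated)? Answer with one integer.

3

A backdoor path from zeta to gamma is any simple undirected path whose first edge points into zeta (i.e. leaves zeta via a parent).
Parents of zeta: {eps, lam, mu}.
Enumerating:
  P1: zeta <- mu -> eps -> lam -> gamma
  P2: zeta <- eps -> lam -> gamma
  P3: zeta <- lam -> gamma
That exhausts the simple backdoor paths. Count: 3.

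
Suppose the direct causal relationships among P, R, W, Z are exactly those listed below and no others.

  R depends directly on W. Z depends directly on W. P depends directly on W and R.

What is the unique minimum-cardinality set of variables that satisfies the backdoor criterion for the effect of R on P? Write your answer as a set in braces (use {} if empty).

{W}

Variables eligible for adjustment (non-descendants of R, excluding R and P): {W, Z}.
Backdoor paths from R to P:
  P1: R <- W -> P
The empty set is not sufficient: P1 (R <- W -> P) has no collider blocking it and no conditioned non-collider, so it is open.
Try {W}:
  P1: blocked at fork node W ∈ conditioning set.
{W} contains no descendant of R and blocks every backdoor path.
No other singleton works — e.g. {Z} leaves P1 open — so {W} is the unique smallest valid adjustment set.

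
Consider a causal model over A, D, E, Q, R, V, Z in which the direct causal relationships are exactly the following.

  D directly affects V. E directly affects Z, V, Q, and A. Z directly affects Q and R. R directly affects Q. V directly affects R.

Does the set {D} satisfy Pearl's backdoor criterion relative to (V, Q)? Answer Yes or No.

No

Backdoor paths from V to Q (paths whose first edge points into V):
  P1: V <- E -> Z -> R -> Q
  P2: V <- E -> Z -> Q
  P3: V <- E -> Q
Condition 1 (no descendant of V in the set): holds — descendants of V are {Q, R}; none are in {D}.
Condition 2 (every backdoor path blocked by {D}):
  P1: open — no interior node is in the conditioning set.
  P2: open — no interior node is in the conditioning set.
  P3: open — no interior node is in the conditioning set.
{D} does not satisfy the backdoor criterion.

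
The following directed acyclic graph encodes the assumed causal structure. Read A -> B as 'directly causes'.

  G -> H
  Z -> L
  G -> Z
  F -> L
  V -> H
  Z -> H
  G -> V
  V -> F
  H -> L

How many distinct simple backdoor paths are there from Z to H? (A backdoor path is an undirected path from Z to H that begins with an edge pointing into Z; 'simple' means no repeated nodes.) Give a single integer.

A backdoor path from Z to H is any simple undirected path whose first edge points into Z (i.e. leaves Z via a parent).
Parents of Z: {G}.
Enumerating:
  P1: Z <- G -> V -> H
  P2: Z <- G -> V -> F -> L <- H
  P3: Z <- G -> H
That exhausts the simple backdoor paths. Count: 3.

3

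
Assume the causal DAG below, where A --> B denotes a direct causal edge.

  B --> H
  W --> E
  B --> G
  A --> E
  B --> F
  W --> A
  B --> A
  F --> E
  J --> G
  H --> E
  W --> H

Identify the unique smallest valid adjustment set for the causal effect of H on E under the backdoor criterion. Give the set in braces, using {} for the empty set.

Variables eligible for adjustment (non-descendants of H, excluding H and E): {A, B, F, G, J, W}.
Backdoor paths from H to E:
  P1: H <- W -> A <- B -> F -> E
  P2: H <- W -> A -> E
  P3: H <- W -> E
  P4: H <- B -> F -> E
  P5: H <- B -> A <- W -> E
  P6: H <- B -> A -> E
The empty set is not sufficient: P2 (H <- W -> A -> E) has no collider blocking it and no conditioned non-collider, so it is open.
Try {B, W}:
  P1: blocked at fork node W ∈ conditioning set.
  P2: blocked at fork node W ∈ conditioning set.
  P3: blocked at fork node W ∈ conditioning set.
  P4: blocked at fork node B ∈ conditioning set.
  P5: blocked at fork node B ∈ conditioning set.
  P6: blocked at fork node B ∈ conditioning set.
{B, W} contains no descendant of H and blocks every backdoor path.
Every element of {B, W} is needed (dropping B leaves P4 open; dropping W leaves P2 open), so no proper subset is valid.
Among all size-2 subsets of the eligible variables, only {B, W} blocks every backdoor path, so it is the unique smallest valid adjustment set.

{B, W}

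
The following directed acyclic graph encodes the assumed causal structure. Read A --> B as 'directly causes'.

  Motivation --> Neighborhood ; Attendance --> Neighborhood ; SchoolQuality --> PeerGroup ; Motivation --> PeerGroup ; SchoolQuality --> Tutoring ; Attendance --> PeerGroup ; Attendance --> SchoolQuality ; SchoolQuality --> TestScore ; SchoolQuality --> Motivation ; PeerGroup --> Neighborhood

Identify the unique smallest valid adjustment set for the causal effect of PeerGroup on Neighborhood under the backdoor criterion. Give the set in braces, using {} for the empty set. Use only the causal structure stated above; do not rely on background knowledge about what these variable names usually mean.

{Attendance, Motivation}

Variables eligible for adjustment (non-descendants of PeerGroup, excluding PeerGroup and Neighborhood): {Attendance, Motivation, SchoolQuality, TestScore, Tutoring}.
Backdoor paths from PeerGroup to Neighborhood:
  P1: PeerGroup <- Attendance -> SchoolQuality -> Motivation -> Neighborhood
  P2: PeerGroup <- Attendance -> Neighborhood
  P3: PeerGroup <- SchoolQuality <- Attendance -> Neighborhood
  P4: PeerGroup <- SchoolQuality -> Motivation -> Neighborhood
  P5: PeerGroup <- Motivation <- SchoolQuality <- Attendance -> Neighborhood
  P6: PeerGroup <- Motivation -> Neighborhood
The empty set is not sufficient: P1 (PeerGroup <- Attendance -> SchoolQuality -> Motivation -> Neighborhood) has no collider blocking it and no conditioned non-collider, so it is open.
Try {Attendance, Motivation}:
  P1: blocked at fork node Attendance ∈ conditioning set.
  P2: blocked at fork node Attendance ∈ conditioning set.
  P3: blocked at fork node Attendance ∈ conditioning set.
  P4: blocked at chain node Motivation ∈ conditioning set.
  P5: blocked at chain node Motivation ∈ conditioning set.
  P6: blocked at fork node Motivation ∈ conditioning set.
{Attendance, Motivation} contains no descendant of PeerGroup and blocks every backdoor path.
Every element of {Attendance, Motivation} is needed (dropping Attendance leaves P2 open; dropping Motivation leaves P4 open), so no proper subset is valid.
Among all size-2 subsets of the eligible variables, only {Attendance, Motivation} blocks every backdoor path, so it is the unique smallest valid adjustment set.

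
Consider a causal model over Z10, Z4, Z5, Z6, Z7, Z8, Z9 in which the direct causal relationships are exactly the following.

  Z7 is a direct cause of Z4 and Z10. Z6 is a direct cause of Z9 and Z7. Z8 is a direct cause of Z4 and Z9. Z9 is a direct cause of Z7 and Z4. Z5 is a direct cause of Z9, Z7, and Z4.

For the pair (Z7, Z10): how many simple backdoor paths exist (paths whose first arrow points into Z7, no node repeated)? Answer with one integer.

0

A backdoor path from Z7 to Z10 is any simple undirected path whose first edge points into Z7 (i.e. leaves Z7 via a parent).
Parents of Z7: {Z5, Z6, Z9}.
No simple path from any parent of Z7 reaches Z10 without revisiting Z7, so there are no backdoor paths.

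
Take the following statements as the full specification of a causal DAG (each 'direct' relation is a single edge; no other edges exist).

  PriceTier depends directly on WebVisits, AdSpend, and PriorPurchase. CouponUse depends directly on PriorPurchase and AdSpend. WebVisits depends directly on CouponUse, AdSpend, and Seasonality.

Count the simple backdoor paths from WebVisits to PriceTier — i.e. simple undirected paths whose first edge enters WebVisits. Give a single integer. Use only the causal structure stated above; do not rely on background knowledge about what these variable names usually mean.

A backdoor path from WebVisits to PriceTier is any simple undirected path whose first edge points into WebVisits (i.e. leaves WebVisits via a parent).
Parents of WebVisits: {AdSpend, CouponUse, Seasonality}.
Enumerating:
  P1: WebVisits <- AdSpend -> CouponUse <- PriorPurchase -> PriceTier
  P2: WebVisits <- AdSpend -> PriceTier
  P3: WebVisits <- CouponUse <- PriorPurchase -> PriceTier
  P4: WebVisits <- CouponUse <- AdSpend -> PriceTier
That exhausts the simple backdoor paths. Count: 4.

4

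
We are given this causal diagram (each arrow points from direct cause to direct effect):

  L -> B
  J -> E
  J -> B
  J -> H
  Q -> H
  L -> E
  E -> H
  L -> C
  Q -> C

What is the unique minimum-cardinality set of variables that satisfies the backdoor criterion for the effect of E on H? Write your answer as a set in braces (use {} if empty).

Variables eligible for adjustment (non-descendants of E, excluding E and H): {B, C, J, L, Q}.
Backdoor paths from E to H:
  P1: E <- J -> H
  P2: E <- J -> B <- L -> C <- Q -> H
  P3: E <- L -> C <- Q -> H
  P4: E <- L -> B <- J -> H
The empty set is not sufficient: P1 (E <- J -> H) has no collider blocking it and no conditioned non-collider, so it is open.
Try {J}:
  P1: blocked at fork node J ∈ conditioning set.
  P2: blocked at fork node J ∈ conditioning set.
  P3: blocked at collider C (neither it nor any descendant is in the conditioning set).
  P4: blocked at collider B (neither it nor any descendant is in the conditioning set).
{J} contains no descendant of E and blocks every backdoor path.
No other singleton works — e.g. {Q} leaves P1 open — so {J} is the unique smallest valid adjustment set.

{J}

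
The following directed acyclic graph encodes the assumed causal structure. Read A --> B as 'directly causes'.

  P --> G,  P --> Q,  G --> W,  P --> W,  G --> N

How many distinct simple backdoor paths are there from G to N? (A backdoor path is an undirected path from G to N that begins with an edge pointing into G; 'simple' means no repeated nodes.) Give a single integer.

A backdoor path from G to N is any simple undirected path whose first edge points into G (i.e. leaves G via a parent).
Parents of G: {P}.
No simple path from any parent of G reaches N without revisiting G, so there are no backdoor paths.

0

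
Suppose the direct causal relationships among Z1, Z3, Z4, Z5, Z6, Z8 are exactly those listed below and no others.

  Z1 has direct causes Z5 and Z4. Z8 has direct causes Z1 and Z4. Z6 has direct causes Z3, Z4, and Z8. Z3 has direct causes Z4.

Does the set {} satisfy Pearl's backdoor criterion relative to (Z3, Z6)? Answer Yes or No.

No

Backdoor paths from Z3 to Z6 (paths whose first edge points into Z3):
  P1: Z3 <- Z4 -> Z1 -> Z8 -> Z6
  P2: Z3 <- Z4 -> Z8 -> Z6
  P3: Z3 <- Z4 -> Z6
Condition 1 (no descendant of Z3 in the set): holds — descendants of Z3 are {Z6}; none are in {}.
Condition 2 (every backdoor path blocked by {}):
  P1: open — no interior node is in the conditioning set.
  P2: open — no interior node is in the conditioning set.
  P3: open — no interior node is in the conditioning set.
{} does not satisfy the backdoor criterion.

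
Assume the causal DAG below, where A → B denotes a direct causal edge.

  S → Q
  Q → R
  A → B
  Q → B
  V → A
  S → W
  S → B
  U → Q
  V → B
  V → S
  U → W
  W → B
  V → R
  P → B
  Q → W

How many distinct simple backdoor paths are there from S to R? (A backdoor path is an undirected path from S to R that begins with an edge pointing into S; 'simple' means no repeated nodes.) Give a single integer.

7

A backdoor path from S to R is any simple undirected path whose first edge points into S (i.e. leaves S via a parent).
Parents of S: {V}.
Enumerating:
  P1: S <- V -> R
  P2: S <- V -> A -> B <- Q -> R
  P3: S <- V -> A -> B <- W <- U -> Q -> R
  P4: S <- V -> A -> B <- W <- Q -> R
  P5: S <- V -> B <- Q -> R
  P6: S <- V -> B <- W <- U -> Q -> R
  P7: S <- V -> B <- W <- Q -> R
That exhausts the simple backdoor paths. Count: 7.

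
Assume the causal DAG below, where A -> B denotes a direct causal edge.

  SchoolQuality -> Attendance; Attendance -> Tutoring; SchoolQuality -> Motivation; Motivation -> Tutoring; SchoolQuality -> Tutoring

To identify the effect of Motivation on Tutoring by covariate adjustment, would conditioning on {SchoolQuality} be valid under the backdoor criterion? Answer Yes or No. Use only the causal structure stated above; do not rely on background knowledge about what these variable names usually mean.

Backdoor paths from Motivation to Tutoring (paths whose first edge points into Motivation):
  P1: Motivation <- SchoolQuality -> Attendance -> Tutoring
  P2: Motivation <- SchoolQuality -> Tutoring
Condition 1 (no descendant of Motivation in the set): holds — descendants of Motivation are {Tutoring}; none are in {SchoolQuality}.
Condition 2 (every backdoor path blocked by {SchoolQuality}):
  P1: blocked at fork node SchoolQuality ∈ conditioning set.
  P2: blocked at fork node SchoolQuality ∈ conditioning set.
{SchoolQuality} satisfies the backdoor criterion.

Yes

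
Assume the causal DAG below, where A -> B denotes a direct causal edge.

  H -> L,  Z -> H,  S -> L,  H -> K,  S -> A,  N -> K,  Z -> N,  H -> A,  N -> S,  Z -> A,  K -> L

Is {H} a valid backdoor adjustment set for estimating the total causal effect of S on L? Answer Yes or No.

No

Backdoor paths from S to L (paths whose first edge points into S):
  P1: S <- N <- Z -> H -> K -> L
  P2: S <- N <- Z -> H -> L
  P3: S <- N <- Z -> A <- H -> K -> L
  P4: S <- N <- Z -> A <- H -> L
  P5: S <- N -> K <- H -> L
  P6: S <- N -> K -> L
Condition 1 (no descendant of S in the set): holds — descendants of S are {A, L}; none are in {H}.
Condition 2 (every backdoor path blocked by {H}):
  P1: blocked at chain node H ∈ conditioning set.
  P2: blocked at chain node H ∈ conditioning set.
  P3: blocked at collider A (neither it nor any descendant is in the conditioning set).
  P4: blocked at collider A (neither it nor any descendant is in the conditioning set).
  P5: blocked at collider K (neither it nor any descendant is in the conditioning set).
  P6: open — no interior node is in the conditioning set.
{H} does not satisfy the backdoor criterion.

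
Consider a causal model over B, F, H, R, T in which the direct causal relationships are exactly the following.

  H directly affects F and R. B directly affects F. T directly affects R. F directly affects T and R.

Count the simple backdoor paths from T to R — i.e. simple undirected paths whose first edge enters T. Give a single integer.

2

A backdoor path from T to R is any simple undirected path whose first edge points into T (i.e. leaves T via a parent).
Parents of T: {F}.
Enumerating:
  P1: T <- F <- H -> R
  P2: T <- F -> R
That exhausts the simple backdoor paths. Count: 2.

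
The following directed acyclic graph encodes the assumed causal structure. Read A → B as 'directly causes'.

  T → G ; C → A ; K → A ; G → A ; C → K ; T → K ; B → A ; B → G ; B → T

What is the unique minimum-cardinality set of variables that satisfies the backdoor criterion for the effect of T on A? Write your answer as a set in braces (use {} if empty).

{B}

Variables eligible for adjustment (non-descendants of T, excluding T and A): {B, C}.
Backdoor paths from T to A:
  P1: T <- B -> G -> A
  P2: T <- B -> A
The empty set is not sufficient: P1 (T <- B -> G -> A) has no collider blocking it and no conditioned non-collider, so it is open.
Try {B}:
  P1: blocked at fork node B ∈ conditioning set.
  P2: blocked at fork node B ∈ conditioning set.
{B} contains no descendant of T and blocks every backdoor path.
No other singleton works — e.g. {C} leaves P1 open — so {B} is the unique smallest valid adjustment set.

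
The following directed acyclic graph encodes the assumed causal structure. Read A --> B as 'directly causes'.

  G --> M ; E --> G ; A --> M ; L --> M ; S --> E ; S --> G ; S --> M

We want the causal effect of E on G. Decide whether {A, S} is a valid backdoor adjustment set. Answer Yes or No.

Backdoor paths from E to G (paths whose first edge points into E):
  P1: E <- S -> G
  P2: E <- S -> M <- G
Condition 1 (no descendant of E in the set): holds — descendants of E are {G, M}; none are in {A, S}.
Condition 2 (every backdoor path blocked by {A, S}):
  P1: blocked at fork node S ∈ conditioning set.
  P2: blocked at fork node S ∈ conditioning set.
{A, S} satisfies the backdoor criterion.

Yes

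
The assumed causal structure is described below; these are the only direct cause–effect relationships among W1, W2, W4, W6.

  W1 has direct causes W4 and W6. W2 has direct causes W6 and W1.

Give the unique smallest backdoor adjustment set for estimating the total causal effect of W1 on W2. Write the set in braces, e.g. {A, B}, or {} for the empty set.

{W6}

Variables eligible for adjustment (non-descendants of W1, excluding W1 and W2): {W4, W6}.
Backdoor paths from W1 to W2:
  P1: W1 <- W6 -> W2
The empty set is not sufficient: P1 (W1 <- W6 -> W2) has no collider blocking it and no conditioned non-collider, so it is open.
Try {W6}:
  P1: blocked at fork node W6 ∈ conditioning set.
{W6} contains no descendant of W1 and blocks every backdoor path.
No other singleton works — e.g. {W4} leaves P1 open — so {W6} is the unique smallest valid adjustment set.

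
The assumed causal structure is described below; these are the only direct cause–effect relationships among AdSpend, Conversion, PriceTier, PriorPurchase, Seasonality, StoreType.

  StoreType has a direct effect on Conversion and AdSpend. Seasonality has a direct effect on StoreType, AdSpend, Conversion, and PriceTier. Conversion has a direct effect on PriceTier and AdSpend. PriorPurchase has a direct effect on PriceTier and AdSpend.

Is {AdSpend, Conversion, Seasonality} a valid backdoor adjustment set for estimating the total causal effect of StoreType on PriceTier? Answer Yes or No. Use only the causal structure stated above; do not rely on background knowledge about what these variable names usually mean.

No

Backdoor paths from StoreType to PriceTier (paths whose first edge points into StoreType):
  P1: StoreType <- Seasonality -> Conversion -> PriceTier
  P2: StoreType <- Seasonality -> Conversion -> AdSpend <- PriorPurchase -> PriceTier
  P3: StoreType <- Seasonality -> PriceTier
  P4: StoreType <- Seasonality -> AdSpend <- PriorPurchase -> PriceTier
  P5: StoreType <- Seasonality -> AdSpend <- Conversion -> PriceTier
Condition 1 (no descendant of StoreType in the set): FAILS — AdSpend and Conversion are descendants of StoreType.
Condition 2 (every backdoor path blocked by {AdSpend, Conversion, Seasonality}):
  P1: blocked at fork node Seasonality ∈ conditioning set.
  P2: blocked at fork node Seasonality ∈ conditioning set.
  P3: blocked at fork node Seasonality ∈ conditioning set.
  P4: blocked at fork node Seasonality ∈ conditioning set.
  P5: blocked at fork node Seasonality ∈ conditioning set.
{AdSpend, Conversion, Seasonality} does not satisfy the backdoor criterion.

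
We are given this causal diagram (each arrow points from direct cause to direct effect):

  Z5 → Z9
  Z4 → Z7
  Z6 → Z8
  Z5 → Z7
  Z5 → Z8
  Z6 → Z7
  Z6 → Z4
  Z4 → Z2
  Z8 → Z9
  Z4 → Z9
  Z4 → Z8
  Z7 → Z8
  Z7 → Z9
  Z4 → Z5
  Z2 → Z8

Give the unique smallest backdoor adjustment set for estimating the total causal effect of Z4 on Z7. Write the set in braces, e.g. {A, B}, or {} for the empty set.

Variables eligible for adjustment (non-descendants of Z4, excluding Z4 and Z7): {Z6}.
Backdoor paths from Z4 to Z7:
  P1: Z4 <- Z6 -> Z7
  P2: Z4 <- Z6 -> Z8 <- Z5 -> Z7
  P3: Z4 <- Z6 -> Z8 <- Z5 -> Z9 <- Z7
  P4: Z4 <- Z6 -> Z8 <- Z7
  P5: Z4 <- Z6 -> Z8 -> Z9 <- Z5 -> Z7
  P6: Z4 <- Z6 -> Z8 -> Z9 <- Z7
The empty set is not sufficient: P1 (Z4 <- Z6 -> Z7) has no collider blocking it and no conditioned non-collider, so it is open.
Try {Z6}:
  P1: blocked at fork node Z6 ∈ conditioning set.
  P2: blocked at fork node Z6 ∈ conditioning set.
  P3: blocked at fork node Z6 ∈ conditioning set.
  P4: blocked at fork node Z6 ∈ conditioning set.
  P5: blocked at fork node Z6 ∈ conditioning set.
  P6: blocked at fork node Z6 ∈ conditioning set.
{Z6} contains no descendant of Z4 and blocks every backdoor path.
{Z6} is the unique smallest valid adjustment set.

{Z6}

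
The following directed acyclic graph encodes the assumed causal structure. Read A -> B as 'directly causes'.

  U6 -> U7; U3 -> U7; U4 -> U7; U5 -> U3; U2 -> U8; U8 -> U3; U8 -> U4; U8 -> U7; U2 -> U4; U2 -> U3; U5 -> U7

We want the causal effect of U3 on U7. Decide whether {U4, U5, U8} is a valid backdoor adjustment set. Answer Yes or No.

Backdoor paths from U3 to U7 (paths whose first edge points into U3):
  P1: U3 <- U2 -> U8 -> U4 -> U7
  P2: U3 <- U2 -> U8 -> U7
  P3: U3 <- U2 -> U4 <- U8 -> U7
  P4: U3 <- U2 -> U4 -> U7
  P5: U3 <- U5 -> U7
  P6: U3 <- U8 <- U2 -> U4 -> U7
  P7: U3 <- U8 -> U4 -> U7
  P8: U3 <- U8 -> U7
Condition 1 (no descendant of U3 in the set): holds — descendants of U3 are {U7}; none are in {U4, U5, U8}.
Condition 2 (every backdoor path blocked by {U4, U5, U8}):
  P1: blocked at chain node U8 ∈ conditioning set.
  P2: blocked at chain node U8 ∈ conditioning set.
  P3: blocked at fork node U8 ∈ conditioning set.
  P4: blocked at chain node U4 ∈ conditioning set.
  P5: blocked at fork node U5 ∈ conditioning set.
  P6: blocked at chain node U8 ∈ conditioning set.
  P7: blocked at fork node U8 ∈ conditioning set.
  P8: blocked at fork node U8 ∈ conditioning set.
{U4, U5, U8} satisfies the backdoor criterion.

Yes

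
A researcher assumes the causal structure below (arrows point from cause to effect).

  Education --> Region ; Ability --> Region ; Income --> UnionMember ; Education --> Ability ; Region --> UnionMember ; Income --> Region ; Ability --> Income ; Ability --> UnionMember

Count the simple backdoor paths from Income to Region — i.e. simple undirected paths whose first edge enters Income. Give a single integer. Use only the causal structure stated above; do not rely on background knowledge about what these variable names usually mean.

A backdoor path from Income to Region is any simple undirected path whose first edge points into Income (i.e. leaves Income via a parent).
Parents of Income: {Ability}.
Enumerating:
  P1: Income <- Ability <- Education -> Region
  P2: Income <- Ability -> Region
  P3: Income <- Ability -> UnionMember <- Region
That exhausts the simple backdoor paths. Count: 3.

3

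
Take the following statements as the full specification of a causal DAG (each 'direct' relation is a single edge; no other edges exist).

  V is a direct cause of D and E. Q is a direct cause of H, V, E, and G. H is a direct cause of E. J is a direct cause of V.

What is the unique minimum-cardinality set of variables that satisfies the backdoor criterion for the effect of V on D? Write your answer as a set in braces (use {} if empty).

{}

Variables eligible for adjustment (non-descendants of V, excluding V and D): {G, H, J, Q}.
Backdoor paths from V to D:
  (none)
With no backdoor paths the empty set already satisfies the criterion, and it is trivially minimal.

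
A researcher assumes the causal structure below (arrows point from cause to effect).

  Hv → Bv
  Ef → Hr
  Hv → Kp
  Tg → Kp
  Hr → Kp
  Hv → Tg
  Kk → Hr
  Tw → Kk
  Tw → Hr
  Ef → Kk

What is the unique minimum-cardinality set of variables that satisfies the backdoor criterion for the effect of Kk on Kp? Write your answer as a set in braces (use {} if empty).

{Ef, Tw}

Variables eligible for adjustment (non-descendants of Kk, excluding Kk and Kp): {Bv, Ef, Hv, Tg, Tw}.
Backdoor paths from Kk to Kp:
  P1: Kk <- Ef -> Hr -> Kp
  P2: Kk <- Tw -> Hr -> Kp
The empty set is not sufficient: P1 (Kk <- Ef -> Hr -> Kp) has no collider blocking it and no conditioned non-collider, so it is open.
Try {Ef, Tw}:
  P1: blocked at fork node Ef ∈ conditioning set.
  P2: blocked at fork node Tw ∈ conditioning set.
{Ef, Tw} contains no descendant of Kk and blocks every backdoor path.
Every element of {Ef, Tw} is needed (dropping Ef leaves P1 open; dropping Tw leaves P2 open), so no proper subset is valid.
Among all size-2 subsets of the eligible variables, only {Ef, Tw} blocks every backdoor path, so it is the unique smallest valid adjustment set.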